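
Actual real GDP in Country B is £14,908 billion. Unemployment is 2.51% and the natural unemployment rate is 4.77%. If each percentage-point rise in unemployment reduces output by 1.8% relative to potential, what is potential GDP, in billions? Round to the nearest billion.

Unemployment gap = 2.51 - 4.77 = -2.26 points, so output gap = -1.8 × (-2.26) = 4.068%.
Since Y = Y* × (1 + gap/100), Y* = 14908/1.04068 ≈ 14325 billion.

£14,325 billion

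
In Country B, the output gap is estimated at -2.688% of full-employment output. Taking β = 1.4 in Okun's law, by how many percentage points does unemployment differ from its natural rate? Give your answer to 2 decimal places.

Okun's law: output gap = -β × (u - u*), so u - u* = -(output gap)/β.
u - u* = -(-2.688)/1.4 = 1.92 percentage points.

1.92 percentage points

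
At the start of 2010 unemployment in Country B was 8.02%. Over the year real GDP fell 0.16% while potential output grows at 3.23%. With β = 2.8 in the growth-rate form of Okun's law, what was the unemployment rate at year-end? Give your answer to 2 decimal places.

Growth-rate Okun's law: g_Y = g_Y* - β × Δu, so Δu = (g_Y* - g_Y)/β.
Δu = (3.23 + 0.16)/2.8 = 3.39/2.8 = 1.21 percentage points.
Year-end unemployment = 8.02 + 1.21 = 9.23%.

9.23%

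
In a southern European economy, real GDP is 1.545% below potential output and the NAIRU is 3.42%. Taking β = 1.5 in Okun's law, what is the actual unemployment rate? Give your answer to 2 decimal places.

From Okun's law, u - u* = -(output gap)/β = -(-1.545)/1.5 = 1.03 points.
So u = 3.42 + 1.03 = 4.45%.

4.45%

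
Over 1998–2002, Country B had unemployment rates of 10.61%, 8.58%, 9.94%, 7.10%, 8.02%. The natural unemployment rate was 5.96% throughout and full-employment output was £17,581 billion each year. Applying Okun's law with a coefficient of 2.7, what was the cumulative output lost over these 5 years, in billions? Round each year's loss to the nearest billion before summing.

Year 1998: gap = -2.7 × (10.61 - 5.96) = -12.555%, loss ≈ 17581 × 12.555/100 ≈ 2207.
Year 1999: gap = -2.7 × (8.58 - 5.96) = -7.074%, loss ≈ 17581 × 7.074/100 ≈ 1244.
Year 2000: gap = -2.7 × (9.94 - 5.96) = -10.746%, loss ≈ 17581 × 10.746/100 ≈ 1889.
Year 2001: gap = -2.7 × (7.1 - 5.96) = -3.078%, loss ≈ 17581 × 3.078/100 ≈ 541.
Year 2002: gap = -2.7 × (8.02 - 5.96) = -5.562%, loss ≈ 17581 × 5.562/100 ≈ 978.
Total lost output = 2207 + 1244 + 1889 + 541 + 978 = 6859 billion.

£6,859 billion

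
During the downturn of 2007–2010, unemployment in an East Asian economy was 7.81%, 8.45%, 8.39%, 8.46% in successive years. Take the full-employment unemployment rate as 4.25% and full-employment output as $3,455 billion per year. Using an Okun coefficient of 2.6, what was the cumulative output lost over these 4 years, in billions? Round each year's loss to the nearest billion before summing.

$1,447 billion

Year 2007: gap = -2.6 × (7.81 - 4.25) = -9.256%, loss ≈ 3455 × 9.256/100 ≈ 320.
Year 2008: gap = -2.6 × (8.45 - 4.25) = -10.92%, loss ≈ 3455 × 10.92/100 ≈ 377.
Year 2009: gap = -2.6 × (8.39 - 4.25) = -10.764%, loss ≈ 3455 × 10.764/100 ≈ 372.
Year 2010: gap = -2.6 × (8.46 - 4.25) = -10.946%, loss ≈ 3455 × 10.946/100 ≈ 378.
Total lost output = 320 + 377 + 372 + 378 = 1447 billion.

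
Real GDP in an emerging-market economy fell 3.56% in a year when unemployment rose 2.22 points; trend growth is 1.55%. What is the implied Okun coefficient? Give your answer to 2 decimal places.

Growth form: g_Y = g_Y* - β × Δu, so β = (g_Y* - g_Y)/Δu.
β = (1.55 + 3.56)/2.22 = 5.11/2.22 = 2.30.

β ≈ 2.30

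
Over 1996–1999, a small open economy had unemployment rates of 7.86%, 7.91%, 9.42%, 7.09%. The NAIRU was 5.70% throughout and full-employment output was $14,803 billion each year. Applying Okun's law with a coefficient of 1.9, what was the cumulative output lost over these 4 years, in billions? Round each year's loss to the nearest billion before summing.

$2,667 billion

Year 1996: gap = -1.9 × (7.86 - 5.7) = -4.104%, loss ≈ 14803 × 4.104/100 ≈ 608.
Year 1997: gap = -1.9 × (7.91 - 5.7) = -4.199%, loss ≈ 14803 × 4.199/100 ≈ 622.
Year 1998: gap = -1.9 × (9.42 - 5.7) = -7.068%, loss ≈ 14803 × 7.068/100 ≈ 1046.
Year 1999: gap = -1.9 × (7.09 - 5.7) = -2.641%, loss ≈ 14803 × 2.641/100 ≈ 391.
Total lost output = 608 + 622 + 1046 + 391 = 2667 billion.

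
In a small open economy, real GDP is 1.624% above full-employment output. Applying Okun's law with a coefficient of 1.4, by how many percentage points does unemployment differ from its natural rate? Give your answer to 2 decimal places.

-1.16 percentage points

Okun's law: output gap = -β × (u - u*), so u - u* = -(output gap)/β.
u - u* = -(1.624)/1.4 = -1.16 percentage points.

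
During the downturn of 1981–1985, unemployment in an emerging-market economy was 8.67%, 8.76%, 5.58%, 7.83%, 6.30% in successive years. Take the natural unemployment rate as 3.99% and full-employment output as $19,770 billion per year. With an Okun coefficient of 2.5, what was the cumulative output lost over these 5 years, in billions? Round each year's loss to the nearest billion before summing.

$8,497 billion

Year 1981: gap = -2.5 × (8.67 - 3.99) = -11.7%, loss ≈ 19770 × 11.7/100 ≈ 2313.
Year 1982: gap = -2.5 × (8.76 - 3.99) = -11.925%, loss ≈ 19770 × 11.925/100 ≈ 2358.
Year 1983: gap = -2.5 × (5.58 - 3.99) = -3.975%, loss ≈ 19770 × 3.975/100 ≈ 786.
Year 1984: gap = -2.5 × (7.83 - 3.99) = -9.6%, loss ≈ 19770 × 9.6/100 ≈ 1898.
Year 1985: gap = -2.5 × (6.3 - 3.99) = -5.775%, loss ≈ 19770 × 5.775/100 ≈ 1142.
Total lost output = 2313 + 2358 + 786 + 1898 + 1142 = 8497 billion.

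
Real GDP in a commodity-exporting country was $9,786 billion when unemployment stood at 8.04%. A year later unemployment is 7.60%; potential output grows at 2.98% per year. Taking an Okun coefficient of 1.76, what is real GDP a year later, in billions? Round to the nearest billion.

$10,153 billion

Δu = 7.6 - 8.04 = -0.44 points.
Okun's law (growth form): g_Y = g_Y* - β × Δu = 2.98 - 1.76 × (-0.44) = 2.98 + 0.7744 = 3.7544%.
Real GDP in the next year = 9786 × (1 + 3.7544/100) = 9786 × 1.037544 ≈ 10153 billion.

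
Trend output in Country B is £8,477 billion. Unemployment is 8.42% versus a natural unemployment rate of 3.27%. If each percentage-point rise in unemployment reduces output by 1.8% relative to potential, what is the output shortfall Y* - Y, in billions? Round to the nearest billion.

Output gap = -1.8 × (8.42 - 3.27) = -1.8 × 5.15 = -9.27%.
Actual GDP ≈ 8477 × 0.9073 ≈ 7691 billion, so the shortfall is 8477 - 7691 = 786 billion.

£786 billion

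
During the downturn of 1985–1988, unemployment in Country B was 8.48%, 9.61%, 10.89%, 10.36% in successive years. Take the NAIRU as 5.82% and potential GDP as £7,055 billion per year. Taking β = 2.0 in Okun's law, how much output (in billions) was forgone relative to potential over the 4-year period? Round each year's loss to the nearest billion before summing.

Year 1985: gap = -2.0 × (8.48 - 5.82) = -5.32%, loss ≈ 7055 × 5.32/100 ≈ 375.
Year 1986: gap = -2.0 × (9.61 - 5.82) = -7.58%, loss ≈ 7055 × 7.58/100 ≈ 535.
Year 1987: gap = -2.0 × (10.89 - 5.82) = -10.14%, loss ≈ 7055 × 10.14/100 ≈ 715.
Year 1988: gap = -2.0 × (10.36 - 5.82) = -9.08%, loss ≈ 7055 × 9.08/100 ≈ 641.
Total lost output = 375 + 535 + 715 + 641 = 2266 billion.

£2,266 billion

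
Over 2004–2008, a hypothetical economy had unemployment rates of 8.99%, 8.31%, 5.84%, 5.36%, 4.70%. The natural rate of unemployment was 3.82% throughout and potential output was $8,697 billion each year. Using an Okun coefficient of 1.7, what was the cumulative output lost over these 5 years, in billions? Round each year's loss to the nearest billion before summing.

Year 2004: gap = -1.7 × (8.99 - 3.82) = -8.789%, loss ≈ 8697 × 8.789/100 ≈ 764.
Year 2005: gap = -1.7 × (8.31 - 3.82) = -7.633%, loss ≈ 8697 × 7.633/100 ≈ 664.
Year 2006: gap = -1.7 × (5.84 - 3.82) = -3.434%, loss ≈ 8697 × 3.434/100 ≈ 299.
Year 2007: gap = -1.7 × (5.36 - 3.82) = -2.618%, loss ≈ 8697 × 2.618/100 ≈ 228.
Year 2008: gap = -1.7 × (4.7 - 3.82) = -1.496%, loss ≈ 8697 × 1.496/100 ≈ 130.
Total lost output = 764 + 664 + 299 + 228 + 130 = 2085 billion.

$2,085 billion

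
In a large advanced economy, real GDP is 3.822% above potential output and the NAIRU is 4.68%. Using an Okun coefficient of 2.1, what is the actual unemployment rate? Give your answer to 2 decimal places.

From Okun's law, u - u* = -(output gap)/β = -(3.822)/2.1 = -1.82 points.
So u = 4.68 - 1.82 = 2.86%.

2.86%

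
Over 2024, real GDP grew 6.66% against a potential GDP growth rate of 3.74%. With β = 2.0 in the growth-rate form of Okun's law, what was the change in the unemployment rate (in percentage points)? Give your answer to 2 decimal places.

Growth-rate Okun's law: g_Y = g_Y* - β × Δu, so Δu = (g_Y* - g_Y)/β.
Δu = (3.74 - 6.66)/2.0 = -2.92/2.0 = -1.46 percentage points.

-1.46 percentage points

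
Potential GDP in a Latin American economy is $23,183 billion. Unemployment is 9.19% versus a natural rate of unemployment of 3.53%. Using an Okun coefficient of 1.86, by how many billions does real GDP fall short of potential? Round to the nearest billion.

Output gap = -1.86 × (9.19 - 3.53) = -1.86 × 5.66 = -10.5276%.
Actual GDP ≈ 23183 × 0.894724 ≈ 20742 billion, so the shortfall is 23183 - 20742 = 2441 billion.

$2,441 billion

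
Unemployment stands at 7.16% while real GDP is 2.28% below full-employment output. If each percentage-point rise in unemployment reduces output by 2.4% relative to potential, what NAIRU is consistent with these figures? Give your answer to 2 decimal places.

From Okun's law, u - u* = -(output gap)/β = -(-2.28)/2.4 = 0.95 points.
So u* = 7.16 - 0.95 = 6.21%.

6.21%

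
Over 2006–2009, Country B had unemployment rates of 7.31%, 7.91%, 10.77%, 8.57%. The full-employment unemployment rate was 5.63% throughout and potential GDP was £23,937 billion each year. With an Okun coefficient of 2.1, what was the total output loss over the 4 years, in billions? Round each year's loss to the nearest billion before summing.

£6,052 billion

Year 2006: gap = -2.1 × (7.31 - 5.63) = -3.528%, loss ≈ 23937 × 3.528/100 ≈ 844.
Year 2007: gap = -2.1 × (7.91 - 5.63) = -4.788%, loss ≈ 23937 × 4.788/100 ≈ 1146.
Year 2008: gap = -2.1 × (10.77 - 5.63) = -10.794%, loss ≈ 23937 × 10.794/100 ≈ 2584.
Year 2009: gap = -2.1 × (8.57 - 5.63) = -6.174%, loss ≈ 23937 × 6.174/100 ≈ 1478.
Total lost output = 844 + 1146 + 2584 + 1478 = 6052 billion.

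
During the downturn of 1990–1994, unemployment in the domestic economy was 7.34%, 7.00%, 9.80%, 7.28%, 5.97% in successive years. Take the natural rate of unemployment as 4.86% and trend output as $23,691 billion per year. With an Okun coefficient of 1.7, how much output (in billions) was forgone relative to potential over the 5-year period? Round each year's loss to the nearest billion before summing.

$5,273 billion

Year 1990: gap = -1.7 × (7.34 - 4.86) = -4.216%, loss ≈ 23691 × 4.216/100 ≈ 999.
Year 1991: gap = -1.7 × (7 - 4.86) = -3.638%, loss ≈ 23691 × 3.638/100 ≈ 862.
Year 1992: gap = -1.7 × (9.8 - 4.86) = -8.398%, loss ≈ 23691 × 8.398/100 ≈ 1990.
Year 1993: gap = -1.7 × (7.28 - 4.86) = -4.114%, loss ≈ 23691 × 4.114/100 ≈ 975.
Year 1994: gap = -1.7 × (5.97 - 4.86) = -1.887%, loss ≈ 23691 × 1.887/100 ≈ 447.
Total lost output = 999 + 862 + 1990 + 975 + 447 = 5273 billion.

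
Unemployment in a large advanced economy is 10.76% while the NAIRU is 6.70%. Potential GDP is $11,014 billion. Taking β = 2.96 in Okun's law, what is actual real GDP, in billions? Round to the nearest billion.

Unemployment gap = 10.76 - 6.7 = 4.06 points, so the output gap is -2.96 × 4.06 = -12.0176%.
Actual GDP = 11014 × (1 - 12.0176/100) = 11014 × 0.879824 ≈ 9690 billion.

$9,690 billion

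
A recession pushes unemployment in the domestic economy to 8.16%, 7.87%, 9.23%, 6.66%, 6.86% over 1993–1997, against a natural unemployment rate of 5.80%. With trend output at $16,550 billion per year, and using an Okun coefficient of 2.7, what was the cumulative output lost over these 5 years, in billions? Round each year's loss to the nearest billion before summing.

$4,371 billion

Year 1993: gap = -2.7 × (8.16 - 5.8) = -6.372%, loss ≈ 16550 × 6.372/100 ≈ 1055.
Year 1994: gap = -2.7 × (7.87 - 5.8) = -5.589%, loss ≈ 16550 × 5.589/100 ≈ 925.
Year 1995: gap = -2.7 × (9.23 - 5.8) = -9.261%, loss ≈ 16550 × 9.261/100 ≈ 1533.
Year 1996: gap = -2.7 × (6.66 - 5.8) = -2.322%, loss ≈ 16550 × 2.322/100 ≈ 384.
Year 1997: gap = -2.7 × (6.86 - 5.8) = -2.862%, loss ≈ 16550 × 2.862/100 ≈ 474.
Total lost output = 1055 + 925 + 1533 + 384 + 474 = 4371 billion.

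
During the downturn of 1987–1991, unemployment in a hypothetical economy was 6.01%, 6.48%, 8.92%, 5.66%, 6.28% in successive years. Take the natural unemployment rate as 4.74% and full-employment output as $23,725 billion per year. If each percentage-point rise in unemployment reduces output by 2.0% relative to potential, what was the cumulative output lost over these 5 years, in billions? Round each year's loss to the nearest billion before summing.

$4,580 billion

Year 1987: gap = -2.0 × (6.01 - 4.74) = -2.54%, loss ≈ 23725 × 2.54/100 ≈ 603.
Year 1988: gap = -2.0 × (6.48 - 4.74) = -3.48%, loss ≈ 23725 × 3.48/100 ≈ 826.
Year 1989: gap = -2.0 × (8.92 - 4.74) = -8.36%, loss ≈ 23725 × 8.36/100 ≈ 1983.
Year 1990: gap = -2.0 × (5.66 - 4.74) = -1.84%, loss ≈ 23725 × 1.84/100 ≈ 437.
Year 1991: gap = -2.0 × (6.28 - 4.74) = -3.08%, loss ≈ 23725 × 3.08/100 ≈ 731.
Total lost output = 603 + 826 + 1983 + 437 + 731 = 4580 billion.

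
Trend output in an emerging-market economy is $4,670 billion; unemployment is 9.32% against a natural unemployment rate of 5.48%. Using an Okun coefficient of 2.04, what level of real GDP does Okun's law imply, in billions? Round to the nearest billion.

Unemployment gap = 9.32 - 5.48 = 3.84 points, so the output gap is -2.04 × 3.84 = -7.8336%.
Actual GDP = 4670 × (1 - 7.8336/100) = 4670 × 0.921664 ≈ 4304 billion.

$4,304 billion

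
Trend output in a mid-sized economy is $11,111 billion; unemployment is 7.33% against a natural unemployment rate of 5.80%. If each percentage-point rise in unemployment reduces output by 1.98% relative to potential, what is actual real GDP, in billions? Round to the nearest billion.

$10,774 billion

Unemployment gap = 7.33 - 5.8 = 1.53 points, so the output gap is -1.98 × 1.53 = -3.0294%.
Actual GDP = 11111 × (1 - 3.0294/100) = 11111 × 0.969706 ≈ 10774 billion.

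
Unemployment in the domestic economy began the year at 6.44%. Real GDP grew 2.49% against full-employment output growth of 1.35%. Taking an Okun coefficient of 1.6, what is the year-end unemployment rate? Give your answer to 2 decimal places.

Growth-rate Okun's law: g_Y = g_Y* - β × Δu, so Δu = (g_Y* - g_Y)/β.
Δu = (1.35 - 2.49)/1.6 = -1.14/1.6 = -0.71 percentage points.
Year-end unemployment = 6.44 - 0.71 = 5.73%.

5.73%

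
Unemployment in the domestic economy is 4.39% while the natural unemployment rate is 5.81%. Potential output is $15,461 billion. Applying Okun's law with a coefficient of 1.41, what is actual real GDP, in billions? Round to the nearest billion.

$15,771 billion

Unemployment gap = 4.39 - 5.81 = -1.42 points, so the output gap is -1.41 × (-1.42) = 2.0022%.
Actual GDP = 15461 × (1 + 2.0022/100) = 15461 × 1.020022 ≈ 15771 billion.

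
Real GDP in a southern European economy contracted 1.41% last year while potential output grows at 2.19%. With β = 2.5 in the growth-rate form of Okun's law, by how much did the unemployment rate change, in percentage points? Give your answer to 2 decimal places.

1.44 percentage points

Growth-rate Okun's law: g_Y = g_Y* - β × Δu, so Δu = (g_Y* - g_Y)/β.
Δu = (2.19 + 1.41)/2.5 = 3.6/2.5 = 1.44 percentage points.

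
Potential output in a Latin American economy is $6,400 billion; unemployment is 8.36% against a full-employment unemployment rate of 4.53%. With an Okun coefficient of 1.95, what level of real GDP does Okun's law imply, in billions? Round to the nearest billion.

$5,922 billion

Unemployment gap = 8.36 - 4.53 = 3.83 points, so the output gap is -1.95 × 3.83 = -7.4685%.
Actual GDP = 6400 × (1 - 7.4685/100) = 6400 × 0.925315 ≈ 5922 billion.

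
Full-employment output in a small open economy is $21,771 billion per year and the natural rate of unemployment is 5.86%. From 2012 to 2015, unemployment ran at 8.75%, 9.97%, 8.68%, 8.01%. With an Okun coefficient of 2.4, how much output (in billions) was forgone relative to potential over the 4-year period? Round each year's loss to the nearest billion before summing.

$6,253 billion

Year 2012: gap = -2.4 × (8.75 - 5.86) = -6.936%, loss ≈ 21771 × 6.936/100 ≈ 1510.
Year 2013: gap = -2.4 × (9.97 - 5.86) = -9.864%, loss ≈ 21771 × 9.864/100 ≈ 2147.
Year 2014: gap = -2.4 × (8.68 - 5.86) = -6.768%, loss ≈ 21771 × 6.768/100 ≈ 1473.
Year 2015: gap = -2.4 × (8.01 - 5.86) = -5.16%, loss ≈ 21771 × 5.16/100 ≈ 1123.
Total lost output = 1510 + 2147 + 1473 + 1123 = 6253 billion.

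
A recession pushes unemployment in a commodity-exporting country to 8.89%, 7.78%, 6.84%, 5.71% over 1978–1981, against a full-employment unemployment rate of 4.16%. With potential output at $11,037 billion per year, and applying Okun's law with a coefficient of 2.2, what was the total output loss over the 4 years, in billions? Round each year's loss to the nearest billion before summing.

$3,055 billion

Year 1978: gap = -2.2 × (8.89 - 4.16) = -10.406%, loss ≈ 11037 × 10.406/100 ≈ 1149.
Year 1979: gap = -2.2 × (7.78 - 4.16) = -7.964%, loss ≈ 11037 × 7.964/100 ≈ 879.
Year 1980: gap = -2.2 × (6.84 - 4.16) = -5.896%, loss ≈ 11037 × 5.896/100 ≈ 651.
Year 1981: gap = -2.2 × (5.71 - 4.16) = -3.41%, loss ≈ 11037 × 3.41/100 ≈ 376.
Total lost output = 1149 + 879 + 651 + 376 = 3055 billion.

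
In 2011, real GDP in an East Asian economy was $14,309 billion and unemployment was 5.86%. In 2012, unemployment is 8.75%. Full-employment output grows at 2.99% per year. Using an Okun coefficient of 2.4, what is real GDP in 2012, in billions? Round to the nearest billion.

Δu = 8.75 - 5.86 = 2.89 points.
Okun's law (growth form): g_Y = g_Y* - β × Δu = 2.99 - 2.4 × (2.89) = 2.99 - 6.936 = -3.946%.
Real GDP in the next year = 14309 × (1 - 3.946/100) = 14309 × 0.96054 ≈ 13744 billion.

$13,744 billion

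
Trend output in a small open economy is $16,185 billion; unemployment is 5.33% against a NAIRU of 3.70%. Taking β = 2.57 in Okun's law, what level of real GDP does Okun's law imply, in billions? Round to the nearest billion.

Unemployment gap = 5.33 - 3.7 = 1.63 points, so the output gap is -2.57 × 1.63 = -4.1891%.
Actual GDP = 16185 × (1 - 4.1891/100) = 16185 × 0.958109 ≈ 15507 billion.

$15,507 billion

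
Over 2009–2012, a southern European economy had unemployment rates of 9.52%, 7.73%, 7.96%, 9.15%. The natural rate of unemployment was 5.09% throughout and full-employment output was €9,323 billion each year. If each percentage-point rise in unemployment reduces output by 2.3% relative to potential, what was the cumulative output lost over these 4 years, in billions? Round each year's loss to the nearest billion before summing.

€3,002 billion

Year 2009: gap = -2.3 × (9.52 - 5.09) = -10.189%, loss ≈ 9323 × 10.189/100 ≈ 950.
Year 2010: gap = -2.3 × (7.73 - 5.09) = -6.072%, loss ≈ 9323 × 6.072/100 ≈ 566.
Year 2011: gap = -2.3 × (7.96 - 5.09) = -6.601%, loss ≈ 9323 × 6.601/100 ≈ 615.
Year 2012: gap = -2.3 × (9.15 - 5.09) = -9.338%, loss ≈ 9323 × 9.338/100 ≈ 871.
Total lost output = 950 + 566 + 615 + 871 = 3002 billion.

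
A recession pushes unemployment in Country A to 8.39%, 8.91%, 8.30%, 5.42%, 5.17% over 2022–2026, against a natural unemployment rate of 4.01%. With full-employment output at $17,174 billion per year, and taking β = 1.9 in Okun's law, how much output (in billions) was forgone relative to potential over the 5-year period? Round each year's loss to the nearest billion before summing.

Year 2022: gap = -1.9 × (8.39 - 4.01) = -8.322%, loss ≈ 17174 × 8.322/100 ≈ 1429.
Year 2023: gap = -1.9 × (8.91 - 4.01) = -9.31%, loss ≈ 17174 × 9.31/100 ≈ 1599.
Year 2024: gap = -1.9 × (8.3 - 4.01) = -8.151%, loss ≈ 17174 × 8.151/100 ≈ 1400.
Year 2025: gap = -1.9 × (5.42 - 4.01) = -2.679%, loss ≈ 17174 × 2.679/100 ≈ 460.
Year 2026: gap = -1.9 × (5.17 - 4.01) = -2.204%, loss ≈ 17174 × 2.204/100 ≈ 379.
Total lost output = 1429 + 1599 + 1400 + 460 + 379 = 5267 billion.

$5,267 billion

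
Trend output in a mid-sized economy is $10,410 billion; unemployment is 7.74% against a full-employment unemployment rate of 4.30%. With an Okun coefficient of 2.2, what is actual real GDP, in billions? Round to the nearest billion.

Unemployment gap = 7.74 - 4.3 = 3.44 points, so the output gap is -2.2 × 3.44 = -7.568%.
Actual GDP = 10410 × (1 - 7.568/100) = 10410 × 0.92432 ≈ 9622 billion.

$9,622 billion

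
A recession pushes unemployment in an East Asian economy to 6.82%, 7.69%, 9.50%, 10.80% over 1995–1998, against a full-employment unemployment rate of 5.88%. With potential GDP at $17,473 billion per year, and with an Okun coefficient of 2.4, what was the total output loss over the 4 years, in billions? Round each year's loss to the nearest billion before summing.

$4,734 billion

Year 1995: gap = -2.4 × (6.82 - 5.88) = -2.256%, loss ≈ 17473 × 2.256/100 ≈ 394.
Year 1996: gap = -2.4 × (7.69 - 5.88) = -4.344%, loss ≈ 17473 × 4.344/100 ≈ 759.
Year 1997: gap = -2.4 × (9.5 - 5.88) = -8.688%, loss ≈ 17473 × 8.688/100 ≈ 1518.
Year 1998: gap = -2.4 × (10.8 - 5.88) = -11.808%, loss ≈ 17473 × 11.808/100 ≈ 2063.
Total lost output = 394 + 759 + 1518 + 2063 = 4734 billion.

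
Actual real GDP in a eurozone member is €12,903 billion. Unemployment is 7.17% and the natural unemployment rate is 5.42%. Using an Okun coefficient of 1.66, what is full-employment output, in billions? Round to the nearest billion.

Unemployment gap = 7.17 - 5.42 = 1.75 points, so output gap = -1.66 × 1.75 = -2.905%.
Since Y = Y* × (1 + gap/100), Y* = 12903/0.97095 ≈ 13289 billion.

€13,289 billion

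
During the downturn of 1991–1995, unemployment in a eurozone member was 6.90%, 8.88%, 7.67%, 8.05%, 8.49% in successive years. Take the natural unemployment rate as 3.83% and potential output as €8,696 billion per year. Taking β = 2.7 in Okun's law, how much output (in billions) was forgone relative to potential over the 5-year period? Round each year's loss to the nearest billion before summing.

€4,894 billion

Year 1991: gap = -2.7 × (6.9 - 3.83) = -8.289%, loss ≈ 8696 × 8.289/100 ≈ 721.
Year 1992: gap = -2.7 × (8.88 - 3.83) = -13.635%, loss ≈ 8696 × 13.635/100 ≈ 1186.
Year 1993: gap = -2.7 × (7.67 - 3.83) = -10.368%, loss ≈ 8696 × 10.368/100 ≈ 902.
Year 1994: gap = -2.7 × (8.05 - 3.83) = -11.394%, loss ≈ 8696 × 11.394/100 ≈ 991.
Year 1995: gap = -2.7 × (8.49 - 3.83) = -12.582%, loss ≈ 8696 × 12.582/100 ≈ 1094.
Total lost output = 721 + 1186 + 902 + 991 + 1094 = 4894 billion.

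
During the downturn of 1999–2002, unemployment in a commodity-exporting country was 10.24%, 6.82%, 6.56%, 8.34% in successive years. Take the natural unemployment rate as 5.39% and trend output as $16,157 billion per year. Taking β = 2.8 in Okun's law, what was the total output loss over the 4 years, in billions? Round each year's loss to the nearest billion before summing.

$4,705 billion

Year 1999: gap = -2.8 × (10.24 - 5.39) = -13.58%, loss ≈ 16157 × 13.58/100 ≈ 2194.
Year 2000: gap = -2.8 × (6.82 - 5.39) = -4.004%, loss ≈ 16157 × 4.004/100 ≈ 647.
Year 2001: gap = -2.8 × (6.56 - 5.39) = -3.276%, loss ≈ 16157 × 3.276/100 ≈ 529.
Year 2002: gap = -2.8 × (8.34 - 5.39) = -8.26%, loss ≈ 16157 × 8.26/100 ≈ 1335.
Total lost output = 2194 + 647 + 529 + 1335 = 4705 billion.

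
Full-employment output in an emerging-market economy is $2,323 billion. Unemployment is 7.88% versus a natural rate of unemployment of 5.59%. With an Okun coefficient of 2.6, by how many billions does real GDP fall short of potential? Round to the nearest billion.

$138 billion

Output gap = -2.6 × (7.88 - 5.59) = -2.6 × 2.29 = -5.954%.
Actual GDP ≈ 2323 × 0.94046 ≈ 2185 billion, so the shortfall is 2323 - 2185 = 138 billion.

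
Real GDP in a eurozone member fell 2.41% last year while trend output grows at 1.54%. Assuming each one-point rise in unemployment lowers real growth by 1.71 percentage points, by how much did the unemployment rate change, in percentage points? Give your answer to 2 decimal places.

2.31 percentage points

Growth-rate Okun's law: g_Y = g_Y* - β × Δu, so Δu = (g_Y* - g_Y)/β.
Δu = (1.54 + 2.41)/1.71 = 3.95/1.71 = 2.31 percentage points.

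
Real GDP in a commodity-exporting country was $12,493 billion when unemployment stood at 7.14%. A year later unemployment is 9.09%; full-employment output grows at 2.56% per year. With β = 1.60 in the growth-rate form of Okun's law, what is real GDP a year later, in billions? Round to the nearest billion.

Δu = 9.09 - 7.14 = 1.95 points.
Okun's law (growth form): g_Y = g_Y* - β × Δu = 2.56 - 1.60 × (1.95) = 2.56 - 3.12 = -0.56%.
Real GDP in the next year = 12493 × (1 - 0.56/100) = 12493 × 0.9944 ≈ 12423 billion.

$12,423 billion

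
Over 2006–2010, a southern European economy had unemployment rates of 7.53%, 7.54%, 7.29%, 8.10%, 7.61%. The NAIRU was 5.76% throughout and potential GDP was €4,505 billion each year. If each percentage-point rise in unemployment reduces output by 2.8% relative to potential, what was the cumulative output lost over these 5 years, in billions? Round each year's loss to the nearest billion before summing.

Year 2006: gap = -2.8 × (7.53 - 5.76) = -4.956%, loss ≈ 4505 × 4.956/100 ≈ 223.
Year 2007: gap = -2.8 × (7.54 - 5.76) = -4.984%, loss ≈ 4505 × 4.984/100 ≈ 225.
Year 2008: gap = -2.8 × (7.29 - 5.76) = -4.284%, loss ≈ 4505 × 4.284/100 ≈ 193.
Year 2009: gap = -2.8 × (8.1 - 5.76) = -6.552%, loss ≈ 4505 × 6.552/100 ≈ 295.
Year 2010: gap = -2.8 × (7.61 - 5.76) = -5.18%, loss ≈ 4505 × 5.18/100 ≈ 233.
Total lost output = 223 + 225 + 193 + 295 + 233 = 1169 billion.

€1,169 billion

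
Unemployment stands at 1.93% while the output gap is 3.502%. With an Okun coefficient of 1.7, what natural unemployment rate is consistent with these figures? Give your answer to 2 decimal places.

From Okun's law, u - u* = -(output gap)/β = -(3.502)/1.7 = -2.06 points.
So u* = 1.93 + 2.06 = 3.99%.

3.99%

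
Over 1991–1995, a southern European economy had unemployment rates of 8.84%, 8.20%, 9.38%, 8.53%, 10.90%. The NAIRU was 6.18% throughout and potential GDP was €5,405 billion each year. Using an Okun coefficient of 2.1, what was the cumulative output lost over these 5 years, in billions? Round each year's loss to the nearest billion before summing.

Year 1991: gap = -2.1 × (8.84 - 6.18) = -5.586%, loss ≈ 5405 × 5.586/100 ≈ 302.
Year 1992: gap = -2.1 × (8.2 - 6.18) = -4.242%, loss ≈ 5405 × 4.242/100 ≈ 229.
Year 1993: gap = -2.1 × (9.38 - 6.18) = -6.72%, loss ≈ 5405 × 6.72/100 ≈ 363.
Year 1994: gap = -2.1 × (8.53 - 6.18) = -4.935%, loss ≈ 5405 × 4.935/100 ≈ 267.
Year 1995: gap = -2.1 × (10.9 - 6.18) = -9.912%, loss ≈ 5405 × 9.912/100 ≈ 536.
Total lost output = 302 + 229 + 363 + 267 + 536 = 1697 billion.

€1,697 billion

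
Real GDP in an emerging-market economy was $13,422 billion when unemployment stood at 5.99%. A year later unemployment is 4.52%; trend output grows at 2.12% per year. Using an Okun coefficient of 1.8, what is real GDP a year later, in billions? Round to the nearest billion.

Δu = 4.52 - 5.99 = -1.47 points.
Okun's law (growth form): g_Y = g_Y* - β × Δu = 2.12 - 1.8 × (-1.47) = 2.12 + 2.646 = 4.766%.
Real GDP in the next year = 13422 × (1 + 4.766/100) = 13422 × 1.04766 ≈ 14062 billion.

$14,062 billion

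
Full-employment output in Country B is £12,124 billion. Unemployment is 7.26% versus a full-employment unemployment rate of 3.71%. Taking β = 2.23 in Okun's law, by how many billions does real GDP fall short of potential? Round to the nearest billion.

Output gap = -2.23 × (7.26 - 3.71) = -2.23 × 3.55 = -7.9165%.
Actual GDP ≈ 12124 × 0.920835 ≈ 11164 billion, so the shortfall is 12124 - 11164 = 960 billion.

£960 billion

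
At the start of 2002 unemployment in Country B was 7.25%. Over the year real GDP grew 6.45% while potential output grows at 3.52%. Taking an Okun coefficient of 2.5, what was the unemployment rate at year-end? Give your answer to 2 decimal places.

6.08%

Growth-rate Okun's law: g_Y = g_Y* - β × Δu, so Δu = (g_Y* - g_Y)/β.
Δu = (3.52 - 6.45)/2.5 = -2.93/2.5 = -1.17 percentage points.
Year-end unemployment = 7.25 - 1.17 = 6.08%.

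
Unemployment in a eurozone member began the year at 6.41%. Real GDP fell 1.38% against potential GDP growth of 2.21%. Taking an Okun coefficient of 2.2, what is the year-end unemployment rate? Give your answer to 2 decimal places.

Growth-rate Okun's law: g_Y = g_Y* - β × Δu, so Δu = (g_Y* - g_Y)/β.
Δu = (2.21 + 1.38)/2.2 = 3.59/2.2 = 1.63 percentage points.
Year-end unemployment = 6.41 + 1.63 = 8.04%.

8.04%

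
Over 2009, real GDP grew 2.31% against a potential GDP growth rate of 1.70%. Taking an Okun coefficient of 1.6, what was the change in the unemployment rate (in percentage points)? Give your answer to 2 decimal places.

Growth-rate Okun's law: g_Y = g_Y* - β × Δu, so Δu = (g_Y* - g_Y)/β.
Δu = (1.7 - 2.31)/1.6 = -0.61/1.6 = -0.38 percentage points.

-0.38 percentage points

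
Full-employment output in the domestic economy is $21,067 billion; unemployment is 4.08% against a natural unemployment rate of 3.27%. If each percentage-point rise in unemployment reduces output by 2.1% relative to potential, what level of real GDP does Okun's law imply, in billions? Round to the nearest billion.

$20,709 billion

Unemployment gap = 4.08 - 3.27 = 0.81 points, so the output gap is -2.1 × 0.81 = -1.701%.
Actual GDP = 21067 × (1 - 1.701/100) = 21067 × 0.98299 ≈ 20709 billion.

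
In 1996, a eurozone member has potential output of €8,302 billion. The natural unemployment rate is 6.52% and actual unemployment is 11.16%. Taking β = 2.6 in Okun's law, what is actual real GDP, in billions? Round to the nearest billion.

€7,300 billion

Unemployment gap = 11.16 - 6.52 = 4.64 points, so the output gap is -2.6 × 4.64 = -12.064%.
Actual GDP = 8302 × (1 - 12.064/100) = 8302 × 0.87936 ≈ 7300 billion.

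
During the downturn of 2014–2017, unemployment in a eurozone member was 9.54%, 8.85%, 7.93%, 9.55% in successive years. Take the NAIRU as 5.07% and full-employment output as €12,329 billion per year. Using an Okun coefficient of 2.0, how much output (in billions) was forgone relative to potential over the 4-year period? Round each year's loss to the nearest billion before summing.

€3,844 billion

Year 2014: gap = -2.0 × (9.54 - 5.07) = -8.94%, loss ≈ 12329 × 8.94/100 ≈ 1102.
Year 2015: gap = -2.0 × (8.85 - 5.07) = -7.56%, loss ≈ 12329 × 7.56/100 ≈ 932.
Year 2016: gap = -2.0 × (7.93 - 5.07) = -5.72%, loss ≈ 12329 × 5.72/100 ≈ 705.
Year 2017: gap = -2.0 × (9.55 - 5.07) = -8.96%, loss ≈ 12329 × 8.96/100 ≈ 1105.
Total lost output = 1102 + 932 + 705 + 1105 = 3844 billion.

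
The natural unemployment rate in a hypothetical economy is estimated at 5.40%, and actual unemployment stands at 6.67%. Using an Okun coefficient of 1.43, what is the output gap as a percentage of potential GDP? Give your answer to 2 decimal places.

The unemployment gap is 6.67 - 5.4 = 1.27 percentage points.
Okun's law gives an output gap of -1.43 × 1.27 = -1.8161%, i.e. 1.82% below potential.

-1.82%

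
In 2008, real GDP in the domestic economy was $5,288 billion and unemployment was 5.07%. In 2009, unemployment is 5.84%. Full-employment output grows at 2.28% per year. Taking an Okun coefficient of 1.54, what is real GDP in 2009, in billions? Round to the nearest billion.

$5,346 billion

Δu = 5.84 - 5.07 = 0.77 points.
Okun's law (growth form): g_Y = g_Y* - β × Δu = 2.28 - 1.54 × (0.77) = 2.28 - 1.1858 = 1.0942%.
Real GDP in the next year = 5288 × (1 + 1.0942/100) = 5288 × 1.010942 ≈ 5346 billion.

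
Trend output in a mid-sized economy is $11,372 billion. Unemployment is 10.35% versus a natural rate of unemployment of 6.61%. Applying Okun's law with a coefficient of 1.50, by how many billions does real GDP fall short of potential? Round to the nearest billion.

Output gap = -1.50 × (10.35 - 6.61) = -1.5 × 3.74 = -5.61%.
Actual GDP ≈ 11372 × 0.9439 ≈ 10734 billion, so the shortfall is 11372 - 10734 = 638 billion.

$638 billion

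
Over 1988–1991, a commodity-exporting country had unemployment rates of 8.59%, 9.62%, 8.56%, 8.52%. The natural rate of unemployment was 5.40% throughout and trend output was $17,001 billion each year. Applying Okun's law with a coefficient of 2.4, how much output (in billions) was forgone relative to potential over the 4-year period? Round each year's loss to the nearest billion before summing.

$5,586 billion

Year 1988: gap = -2.4 × (8.59 - 5.4) = -7.656%, loss ≈ 17001 × 7.656/100 ≈ 1302.
Year 1989: gap = -2.4 × (9.62 - 5.4) = -10.128%, loss ≈ 17001 × 10.128/100 ≈ 1722.
Year 1990: gap = -2.4 × (8.56 - 5.4) = -7.584%, loss ≈ 17001 × 7.584/100 ≈ 1289.
Year 1991: gap = -2.4 × (8.52 - 5.4) = -7.488%, loss ≈ 17001 × 7.488/100 ≈ 1273.
Total lost output = 1302 + 1722 + 1289 + 1273 = 5586 billion.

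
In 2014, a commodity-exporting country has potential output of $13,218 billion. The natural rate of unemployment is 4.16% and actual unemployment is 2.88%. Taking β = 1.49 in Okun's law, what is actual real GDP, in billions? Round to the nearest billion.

$13,470 billion

Unemployment gap = 2.88 - 4.16 = -1.28 points, so the output gap is -1.49 × (-1.28) = 1.9072%.
Actual GDP = 13218 × (1 + 1.9072/100) = 13218 × 1.019072 ≈ 13470 billion.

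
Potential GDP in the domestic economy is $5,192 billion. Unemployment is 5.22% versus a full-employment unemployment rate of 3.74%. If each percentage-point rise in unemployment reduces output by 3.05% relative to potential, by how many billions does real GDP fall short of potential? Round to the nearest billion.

Output gap = -3.05 × (5.22 - 3.74) = -3.05 × 1.48 = -4.514%.
Actual GDP ≈ 5192 × 0.95486 ≈ 4958 billion, so the shortfall is 5192 - 4958 = 234 billion.

$234 billion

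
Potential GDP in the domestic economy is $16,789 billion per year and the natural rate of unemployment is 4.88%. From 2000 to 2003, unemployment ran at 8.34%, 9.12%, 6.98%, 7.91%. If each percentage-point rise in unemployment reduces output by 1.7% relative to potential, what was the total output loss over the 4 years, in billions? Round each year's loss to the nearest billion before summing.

$3,662 billion

Year 2000: gap = -1.7 × (8.34 - 4.88) = -5.882%, loss ≈ 16789 × 5.882/100 ≈ 988.
Year 2001: gap = -1.7 × (9.12 - 4.88) = -7.208%, loss ≈ 16789 × 7.208/100 ≈ 1210.
Year 2002: gap = -1.7 × (6.98 - 4.88) = -3.57%, loss ≈ 16789 × 3.57/100 ≈ 599.
Year 2003: gap = -1.7 × (7.91 - 4.88) = -5.151%, loss ≈ 16789 × 5.151/100 ≈ 865.
Total lost output = 988 + 1210 + 599 + 865 = 3662 billion.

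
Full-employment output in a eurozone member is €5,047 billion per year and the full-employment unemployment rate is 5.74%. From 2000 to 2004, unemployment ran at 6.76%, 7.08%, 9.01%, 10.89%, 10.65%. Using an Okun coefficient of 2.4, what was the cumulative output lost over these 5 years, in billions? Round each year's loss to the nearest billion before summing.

€1,901 billion

Year 2000: gap = -2.4 × (6.76 - 5.74) = -2.448%, loss ≈ 5047 × 2.448/100 ≈ 124.
Year 2001: gap = -2.4 × (7.08 - 5.74) = -3.216%, loss ≈ 5047 × 3.216/100 ≈ 162.
Year 2002: gap = -2.4 × (9.01 - 5.74) = -7.848%, loss ≈ 5047 × 7.848/100 ≈ 396.
Year 2003: gap = -2.4 × (10.89 - 5.74) = -12.36%, loss ≈ 5047 × 12.36/100 ≈ 624.
Year 2004: gap = -2.4 × (10.65 - 5.74) = -11.784%, loss ≈ 5047 × 11.784/100 ≈ 595.
Total lost output = 124 + 162 + 396 + 624 + 595 = 1901 billion.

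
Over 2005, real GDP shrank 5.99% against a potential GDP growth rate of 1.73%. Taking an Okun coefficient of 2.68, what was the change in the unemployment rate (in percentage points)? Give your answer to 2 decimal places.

2.88 percentage points

Growth-rate Okun's law: g_Y = g_Y* - β × Δu, so Δu = (g_Y* - g_Y)/β.
Δu = (1.73 + 5.99)/2.68 = 7.72/2.68 = 2.88 percentage points.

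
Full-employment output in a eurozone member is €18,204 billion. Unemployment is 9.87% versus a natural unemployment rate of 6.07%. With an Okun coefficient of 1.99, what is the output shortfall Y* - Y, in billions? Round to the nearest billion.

€1,377 billion

Output gap = -1.99 × (9.87 - 6.07) = -1.99 × 3.8 = -7.562%.
Actual GDP ≈ 18204 × 0.92438 ≈ 16827 billion, so the shortfall is 18204 - 16827 = 1377 billion.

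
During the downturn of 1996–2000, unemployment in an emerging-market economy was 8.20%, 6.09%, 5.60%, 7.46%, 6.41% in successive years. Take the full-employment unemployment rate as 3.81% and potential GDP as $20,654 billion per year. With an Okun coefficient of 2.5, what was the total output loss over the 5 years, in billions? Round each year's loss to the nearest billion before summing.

Year 1996: gap = -2.5 × (8.2 - 3.81) = -10.975%, loss ≈ 20654 × 10.975/100 ≈ 2267.
Year 1997: gap = -2.5 × (6.09 - 3.81) = -5.7%, loss ≈ 20654 × 5.7/100 ≈ 1177.
Year 1998: gap = -2.5 × (5.6 - 3.81) = -4.475%, loss ≈ 20654 × 4.475/100 ≈ 924.
Year 1999: gap = -2.5 × (7.46 - 3.81) = -9.125%, loss ≈ 20654 × 9.125/100 ≈ 1885.
Year 2000: gap = -2.5 × (6.41 - 3.81) = -6.5%, loss ≈ 20654 × 6.5/100 ≈ 1343.
Total lost output = 2267 + 1177 + 924 + 1885 + 1343 = 7596 billion.

$7,596 billion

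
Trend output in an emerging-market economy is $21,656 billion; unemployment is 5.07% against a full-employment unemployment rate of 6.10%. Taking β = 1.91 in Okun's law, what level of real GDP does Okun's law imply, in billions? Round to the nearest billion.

$22,082 billion

Unemployment gap = 5.07 - 6.1 = -1.03 points, so the output gap is -1.91 × (-1.03) = 1.9673%.
Actual GDP = 21656 × (1 + 1.9673/100) = 21656 × 1.019673 ≈ 22082 billion.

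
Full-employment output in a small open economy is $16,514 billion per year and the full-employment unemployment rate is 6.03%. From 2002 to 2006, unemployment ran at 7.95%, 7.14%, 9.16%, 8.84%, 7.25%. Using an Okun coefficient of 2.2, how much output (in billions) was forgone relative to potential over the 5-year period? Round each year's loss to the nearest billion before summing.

Year 2002: gap = -2.2 × (7.95 - 6.03) = -4.224%, loss ≈ 16514 × 4.224/100 ≈ 698.
Year 2003: gap = -2.2 × (7.14 - 6.03) = -2.442%, loss ≈ 16514 × 2.442/100 ≈ 403.
Year 2004: gap = -2.2 × (9.16 - 6.03) = -6.886%, loss ≈ 16514 × 6.886/100 ≈ 1137.
Year 2005: gap = -2.2 × (8.84 - 6.03) = -6.182%, loss ≈ 16514 × 6.182/100 ≈ 1021.
Year 2006: gap = -2.2 × (7.25 - 6.03) = -2.684%, loss ≈ 16514 × 2.684/100 ≈ 443.
Total lost output = 698 + 403 + 1137 + 1021 + 443 = 3702 billion.

$3,702 billion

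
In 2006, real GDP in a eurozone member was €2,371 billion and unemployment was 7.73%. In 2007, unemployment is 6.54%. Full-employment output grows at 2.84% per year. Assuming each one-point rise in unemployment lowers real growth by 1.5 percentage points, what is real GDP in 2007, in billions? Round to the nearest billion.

€2,481 billion

Δu = 6.54 - 7.73 = -1.19 points.
Okun's law (growth form): g_Y = g_Y* - β × Δu = 2.84 - 1.5 × (-1.19) = 2.84 + 1.785 = 4.625%.
Real GDP in the next year = 2371 × (1 + 4.625/100) = 2371 × 1.04625 ≈ 2481 billion.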